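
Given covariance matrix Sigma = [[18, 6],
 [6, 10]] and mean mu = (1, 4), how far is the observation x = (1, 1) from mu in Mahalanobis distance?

Step 1 — centre the observation: (x - mu) = (0, -3).

Step 2 — invert Sigma. det(Sigma) = 18·10 - (6)² = 144.
  Sigma^{-1} = (1/det) · [[d, -b], [-b, a]] = [[0.0694, -0.0417],
 [-0.0417, 0.125]].

Step 3 — form the quadratic (x - mu)^T · Sigma^{-1} · (x - mu):
  Sigma^{-1} · (x - mu) = (0.125, -0.375).
  (x - mu)^T · [Sigma^{-1} · (x - mu)] = (0)·(0.125) + (-3)·(-0.375) = 1.125.

Step 4 — take square root: d = √(1.125) ≈ 1.0607.

d(x, mu) = √(1.125) ≈ 1.0607


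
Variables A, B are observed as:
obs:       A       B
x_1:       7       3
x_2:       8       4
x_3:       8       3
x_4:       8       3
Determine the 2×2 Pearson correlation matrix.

Step 1 — column means:
  mean(A) = (7 + 8 + 8 + 8) / 4 = 31/4 = 7.75
  mean(B) = (3 + 4 + 3 + 3) / 4 = 13/4 = 3.25

Step 2 — sample variances and covariances s[i,j] = (1/(n-1)) · Σ_k (x_{k,i} - mean_i) · (x_{k,j} - mean_j), with n-1 = 3:
  s[A,A] = ((-0.75)·(-0.75) + (0.25)·(0.25) + (0.25)·(0.25) + (0.25)·(0.25)) / 3 = 0.75/3 = 0.25
  s[A,B] = ((-0.75)·(-0.25) + (0.25)·(0.75) + (0.25)·(-0.25) + (0.25)·(-0.25)) / 3 = 0.25/3 = 0.0833
  s[B,B] = ((-0.25)·(-0.25) + (0.75)·(0.75) + (-0.25)·(-0.25) + (-0.25)·(-0.25)) / 3 = 0.75/3 = 0.25
  Sample standard deviations s_i = √(s[i,i]):
  s(A) = √(0.25) = 0.5
  s(B) = √(0.25) = 0.5

Step 3 — r_{ij} = s_{ij} / (s_i · s_j):
  r[A,A] = 1 (diagonal).
  r[A,B] = 0.0833 / (0.5 · 0.5) = 0.0833 / 0.25 = 0.3333
  r[B,B] = 1 (diagonal).

R is symmetric with unit diagonal. Assembling:

R = [[1, 0.3333],
 [0.3333, 1]]


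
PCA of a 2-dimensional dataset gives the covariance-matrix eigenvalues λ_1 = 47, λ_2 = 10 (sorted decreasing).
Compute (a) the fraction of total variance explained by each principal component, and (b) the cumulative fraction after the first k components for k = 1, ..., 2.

Step 1 — total variance = trace(Sigma) = Σ λ_i = 47 + 10 = 57.

Step 2 — fraction explained by component i = λ_i / Σ λ:
  PC1: 47/57 = 0.8246
  PC2: 10/57 = 0.1754

Step 3 — cumulative fraction after k components = (λ_1 + ... + λ_k) / Σ λ:
  k = 1: 47/57 = 0.8246
  k = 2: (47 + 10)/57 = 57/57 = 1

Summary (fraction, with percent):

explained: PC1 0.8246 (82.46%), PC2 0.1754 (17.54%);  cumulative: 0.8246, 1


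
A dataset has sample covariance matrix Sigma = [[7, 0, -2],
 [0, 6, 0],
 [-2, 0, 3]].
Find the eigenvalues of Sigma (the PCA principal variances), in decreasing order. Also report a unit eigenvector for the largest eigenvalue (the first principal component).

Step 1 — characteristic polynomial p(λ) = det(λI - Sigma) = λ³ - tr·λ² + c_1·λ - det, where tr = trace, c_1 = sum of the principal 2×2 minors, det = det(Sigma):
  tr = 7 + 6 + 3 = 16,
  c_1 = (7·6 - (0)²) + (7·3 - (-2)²) + (6·3 - (0)²) = 42 + 17 + 18 = 77,
  det = 7·(6·3 - (0)²) - (0)·((0)·3 - (0)·(-2)) + (-2)·((0)·(0) - 6·(-2)) = 7·(18) - (0)·(0) + (-2)·(12) = 102.
  So p(λ) = λ³ - 16λ² + 77λ - 102.
Step 2 — look for an integer root (rational root theorem: any rational root is an integer divisor of 102). Testing λ = 6:
  p(6) = 216 - 576 + 462 - 102 = 0  ✓
  Dividing out (λ - 6): p(λ) = (λ - 6)(λ² - 10λ + 17).
Step 3 — remaining eigenvalues from the quadratic λ² - 10λ + 17 = 0:
  Δ = 10² - 4·17 = 100 - 68 = 32,  λ = (10 ± √32)/2 = (10 ± 5.6569)/2 ≈ 7.8284 or 2.1716.
  Sorted: λ_1 = 7.8284,  λ_2 = 6,  λ_3 = 2.1716  (check: sum = 16 = tr ✓).

Step 4 — unit eigenvector for λ_1 ≈ 7.8284: v spans the null space of (Sigma - λ_1 I), whose rows are
  r_1 = (-0.8284, 0, -2),  r_2 = (0, -1.8284, 0),  r_3 = (-2, 0, -4.8284).
  v is orthogonal to every row, so take v ∝ r_1 × r_2 = ((0)·(0) - (-2)·(-1.8284), (-2)·(0) - (-0.8284)·(0), (-0.8284)·(-1.8284) - (0)·(0)) ≈ (-3.6569, 0, 1.5147).
  Rescale (multiply by -1 so the first nonzero entry is positive): u = (3.6569, 0, -1.5147).
  ||u|| = √((3.6569)² + (0)² + (-1.5147)²) = √(15.667) ≈ 3.9582,  v_1 = u/||u|| ≈ (0.9239, 0, -0.3827) (||v_1|| = 1).

λ_1 = 7.8284,  λ_2 = 6,  λ_3 = 2.1716;  v_1 ≈ (0.9239, 0, -0.3827)


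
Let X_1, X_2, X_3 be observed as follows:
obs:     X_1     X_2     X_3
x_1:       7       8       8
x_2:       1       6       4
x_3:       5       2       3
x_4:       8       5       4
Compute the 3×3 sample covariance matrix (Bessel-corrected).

Step 1 — column means:
  mean(X_1) = (7 + 1 + 5 + 8) / 4 = 21/4 = 5.25
  mean(X_2) = (8 + 6 + 2 + 5) / 4 = 21/4 = 5.25
  mean(X_3) = (8 + 4 + 3 + 4) / 4 = 19/4 = 4.75

Step 2 — sample covariance S[i,j] = (1/(n-1)) · Σ_k (x_{k,i} - mean_i) · (x_{k,j} - mean_j), with n-1 = 3.
  S[X_1,X_1] = ((1.75)·(1.75) + (-4.25)·(-4.25) + (-0.25)·(-0.25) + (2.75)·(2.75)) / 3 = 28.75/3 = 9.5833
  S[X_1,X_2] = ((1.75)·(2.75) + (-4.25)·(0.75) + (-0.25)·(-3.25) + (2.75)·(-0.25)) / 3 = 1.75/3 = 0.5833
  S[X_1,X_3] = ((1.75)·(3.25) + (-4.25)·(-0.75) + (-0.25)·(-1.75) + (2.75)·(-0.75)) / 3 = 7.25/3 = 2.4167
  S[X_2,X_2] = ((2.75)·(2.75) + (0.75)·(0.75) + (-3.25)·(-3.25) + (-0.25)·(-0.25)) / 3 = 18.75/3 = 6.25
  S[X_2,X_3] = ((2.75)·(3.25) + (0.75)·(-0.75) + (-3.25)·(-1.75) + (-0.25)·(-0.75)) / 3 = 14.25/3 = 4.75
  S[X_3,X_3] = ((3.25)·(3.25) + (-0.75)·(-0.75) + (-1.75)·(-1.75) + (-0.75)·(-0.75)) / 3 = 14.75/3 = 4.9167

S is symmetric (S[j,i] = S[i,j]). Assembling:

S = [[9.5833, 0.5833, 2.4167],
 [0.5833, 6.25, 4.75],
 [2.4167, 4.75, 4.9167]]


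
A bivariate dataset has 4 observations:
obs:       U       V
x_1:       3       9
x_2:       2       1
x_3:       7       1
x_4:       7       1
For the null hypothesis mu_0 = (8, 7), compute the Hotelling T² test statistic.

Step 1 — sample mean vector:
  mean(U) = (3 + 2 + 7 + 7) / 4 = 19/4 = 4.75
  mean(V) = (9 + 1 + 1 + 1) / 4 = 12/4 = 3
  x̄ = (4.75, 3),  deviation x̄ - mu_0 = (4.75, 3) - (8, 7) = (-3.25, -4).

Step 2 — sample covariance matrix, S[i,j] = (1/(n-1)) · Σ_k (x_{k,i} - mean_i) · (x_{k,j} - mean_j), divisor n-1 = 3:
  S[U,U] = ((-1.75)·(-1.75) + (-2.75)·(-2.75) + (2.25)·(2.25) + (2.25)·(2.25)) / 3 = 20.75/3 = 6.9167
  S[U,V] = ((-1.75)·(6) + (-2.75)·(-2) + (2.25)·(-2) + (2.25)·(-2)) / 3 = -14/3 = -4.6667
  S[V,V] = ((6)·(6) + (-2)·(-2) + (-2)·(-2) + (-2)·(-2)) / 3 = 48/3 = 16
  S = [[6.9167, -4.6667],
 [-4.6667, 16]].

Step 3 — invert S. det(S) = 6.9167·16 - (-4.6667)² = 88.8889.
  S^{-1} = (1/det) · [[d, -b], [-b, a]] = [[0.18, 0.0525],
 [0.0525, 0.0778]].

Step 4 — quadratic form (x̄ - mu_0)^T · S^{-1} · (x̄ - mu_0):
  S^{-1} · (x̄ - mu_0) = (-0.795, -0.4819),
  (x̄ - mu_0)^T · [...] = (-3.25)·(-0.795) + (-4)·(-0.4819) = 4.5113.

Step 5 — scale by n: T² = 4 · 4.5113 = 18.045.

T² ≈ 18.045


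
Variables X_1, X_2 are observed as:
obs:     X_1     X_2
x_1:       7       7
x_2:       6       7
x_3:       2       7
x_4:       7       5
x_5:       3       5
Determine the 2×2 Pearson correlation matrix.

Step 1 — column means:
  mean(X_1) = (7 + 6 + 2 + 7 + 3) / 5 = 25/5 = 5
  mean(X_2) = (7 + 7 + 7 + 5 + 5) / 5 = 31/5 = 6.2

Step 2 — sample variances and covariances s[i,j] = (1/(n-1)) · Σ_k (x_{k,i} - mean_i) · (x_{k,j} - mean_j), with n-1 = 4:
  s[X_1,X_1] = ((2)·(2) + (1)·(1) + (-3)·(-3) + (2)·(2) + (-2)·(-2)) / 4 = 22/4 = 5.5
  s[X_1,X_2] = ((2)·(0.8) + (1)·(0.8) + (-3)·(0.8) + (2)·(-1.2) + (-2)·(-1.2)) / 4 = 0/4 = 0
  s[X_2,X_2] = ((0.8)·(0.8) + (0.8)·(0.8) + (0.8)·(0.8) + (-1.2)·(-1.2) + (-1.2)·(-1.2)) / 4 = 4.8/4 = 1.2
  Sample standard deviations s_i = √(s[i,i]):
  s(X_1) = √(5.5) = 2.3452
  s(X_2) = √(1.2) = 1.0954

Step 3 — r_{ij} = s_{ij} / (s_i · s_j):
  r[X_1,X_1] = 1 (diagonal).
  r[X_1,X_2] = 0 / (2.3452 · 1.0954) = 0 / 2.569 = 0
  r[X_2,X_2] = 1 (diagonal).

R is symmetric with unit diagonal. Assembling:

R = [[1, 0],
 [0, 1]]


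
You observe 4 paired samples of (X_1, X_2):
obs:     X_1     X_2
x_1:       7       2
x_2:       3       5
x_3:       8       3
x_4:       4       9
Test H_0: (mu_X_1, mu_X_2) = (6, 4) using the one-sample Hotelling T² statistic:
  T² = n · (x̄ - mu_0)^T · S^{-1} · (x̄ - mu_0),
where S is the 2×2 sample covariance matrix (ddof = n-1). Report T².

Step 1 — sample mean vector:
  mean(X_1) = (7 + 3 + 8 + 4) / 4 = 22/4 = 5.5
  mean(X_2) = (2 + 5 + 3 + 9) / 4 = 19/4 = 4.75
  x̄ = (5.5, 4.75),  deviation x̄ - mu_0 = (5.5, 4.75) - (6, 4) = (-0.5, 0.75).

Step 2 — sample covariance matrix, S[i,j] = (1/(n-1)) · Σ_k (x_{k,i} - mean_i) · (x_{k,j} - mean_j), divisor n-1 = 3:
  S[X_1,X_1] = ((1.5)·(1.5) + (-2.5)·(-2.5) + (2.5)·(2.5) + (-1.5)·(-1.5)) / 3 = 17/3 = 5.6667
  S[X_1,X_2] = ((1.5)·(-2.75) + (-2.5)·(0.25) + (2.5)·(-1.75) + (-1.5)·(4.25)) / 3 = -15.5/3 = -5.1667
  S[X_2,X_2] = ((-2.75)·(-2.75) + (0.25)·(0.25) + (-1.75)·(-1.75) + (4.25)·(4.25)) / 3 = 28.75/3 = 9.5833
  S = [[5.6667, -5.1667],
 [-5.1667, 9.5833]].

Step 3 — invert S. det(S) = 5.6667·9.5833 - (-5.1667)² = 27.6111.
  S^{-1} = (1/det) · [[d, -b], [-b, a]] = [[0.3471, 0.1871],
 [0.1871, 0.2052]].

Step 4 — quadratic form (x̄ - mu_0)^T · S^{-1} · (x̄ - mu_0):
  S^{-1} · (x̄ - mu_0) = (-0.0332, 0.0604),
  (x̄ - mu_0)^T · [...] = (-0.5)·(-0.0332) + (0.75)·(0.0604) = 0.0619.

Step 5 — scale by n: T² = 4 · 0.0619 = 0.2475.

T² ≈ 0.2475


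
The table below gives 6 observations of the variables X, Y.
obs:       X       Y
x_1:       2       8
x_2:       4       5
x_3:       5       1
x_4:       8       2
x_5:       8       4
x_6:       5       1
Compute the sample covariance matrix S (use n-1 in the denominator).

Step 1 — column means:
  mean(X) = (2 + 4 + 5 + 8 + 8 + 5) / 6 = 32/6 = 5.3333
  mean(Y) = (8 + 5 + 1 + 2 + 4 + 1) / 6 = 21/6 = 3.5

Step 2 — sample covariance S[i,j] = (1/(n-1)) · Σ_k (x_{k,i} - mean_i) · (x_{k,j} - mean_j), with n-1 = 5.
  S[X,X] = ((-3.3333)·(-3.3333) + (-1.3333)·(-1.3333) + (-0.3333)·(-0.3333) + (2.6667)·(2.6667) + (2.6667)·(2.6667) + (-0.3333)·(-0.3333)) / 5 = 27.3333/5 = 5.4667
  S[X,Y] = ((-3.3333)·(4.5) + (-1.3333)·(1.5) + (-0.3333)·(-2.5) + (2.6667)·(-1.5) + (2.6667)·(0.5) + (-0.3333)·(-2.5)) / 5 = -18/5 = -3.6
  S[Y,Y] = ((4.5)·(4.5) + (1.5)·(1.5) + (-2.5)·(-2.5) + (-1.5)·(-1.5) + (0.5)·(0.5) + (-2.5)·(-2.5)) / 5 = 37.5/5 = 7.5

S is symmetric (S[j,i] = S[i,j]). Assembling:

S = [[5.4667, -3.6],
 [-3.6, 7.5]]


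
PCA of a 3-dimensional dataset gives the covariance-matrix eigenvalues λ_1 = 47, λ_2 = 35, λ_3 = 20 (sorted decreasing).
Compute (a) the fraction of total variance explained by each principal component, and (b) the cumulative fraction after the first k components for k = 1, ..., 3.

Step 1 — total variance = trace(Sigma) = Σ λ_i = 47 + 35 + 20 = 102.

Step 2 — fraction explained by component i = λ_i / Σ λ:
  PC1: 47/102 = 0.4608
  PC2: 35/102 = 0.3431
  PC3: 20/102 = 0.1961

Step 3 — cumulative fraction after k components = (λ_1 + ... + λ_k) / Σ λ:
  k = 1: 47/102 = 0.4608
  k = 2: (47 + 35)/102 = 82/102 = 0.8039
  k = 3: (47 + 35 + 20)/102 = 102/102 = 1

Summary (fraction, with percent):

explained: PC1 0.4608 (46.08%), PC2 0.3431 (34.31%), PC3 0.1961 (19.61%);  cumulative: 0.4608, 0.8039, 1


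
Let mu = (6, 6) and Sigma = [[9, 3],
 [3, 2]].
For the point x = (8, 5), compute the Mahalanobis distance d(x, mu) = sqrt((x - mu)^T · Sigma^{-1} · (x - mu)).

Step 1 — centre the observation: (x - mu) = (2, -1).

Step 2 — invert Sigma. det(Sigma) = 9·2 - (3)² = 9.
  Sigma^{-1} = (1/det) · [[d, -b], [-b, a]] = [[0.2222, -0.3333],
 [-0.3333, 1]].

Step 3 — form the quadratic (x - mu)^T · Sigma^{-1} · (x - mu):
  Sigma^{-1} · (x - mu) = (0.7778, -1.6667).
  (x - mu)^T · [Sigma^{-1} · (x - mu)] = (2)·(0.7778) + (-1)·(-1.6667) = 3.2222.

Step 4 — take square root: d = √(3.2222) ≈ 1.7951.

d(x, mu) = √(3.2222) ≈ 1.7951


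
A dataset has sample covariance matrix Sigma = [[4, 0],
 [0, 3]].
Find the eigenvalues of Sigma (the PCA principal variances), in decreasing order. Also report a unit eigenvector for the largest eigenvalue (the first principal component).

Step 1 — characteristic polynomial of 2×2 Sigma:
  det(Sigma - λI) = λ² - trace · λ + det = 0.
  trace = 4 + 3 = 7, det = 4·3 - (0)² = 12.
Step 2 — discriminant:
  Δ = trace² - 4·det = 49 - 48 = 1.
Step 3 — eigenvalues:
  λ = (trace ± √Δ)/2 = (7 ± 1)/2,
  λ_1 = 4,  λ_2 = 3.

Step 4 — unit eigenvector for λ_1: Sigma is diagonal, so its eigenvectors are the coordinate axes. λ_1 = 4 is the diagonal entry on the first coordinate axis, hence
  v_1 = (1, 0) (||v_1|| = 1).

λ_1 = 4,  λ_2 = 3;  v_1 ≈ (1, 0)


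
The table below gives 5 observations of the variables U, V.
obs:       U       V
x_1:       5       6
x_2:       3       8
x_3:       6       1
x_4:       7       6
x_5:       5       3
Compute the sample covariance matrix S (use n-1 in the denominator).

Step 1 — column means:
  mean(U) = (5 + 3 + 6 + 7 + 5) / 5 = 26/5 = 5.2
  mean(V) = (6 + 8 + 1 + 6 + 3) / 5 = 24/5 = 4.8

Step 2 — sample covariance S[i,j] = (1/(n-1)) · Σ_k (x_{k,i} - mean_i) · (x_{k,j} - mean_j), with n-1 = 4.
  S[U,U] = ((-0.2)·(-0.2) + (-2.2)·(-2.2) + (0.8)·(0.8) + (1.8)·(1.8) + (-0.2)·(-0.2)) / 4 = 8.8/4 = 2.2
  S[U,V] = ((-0.2)·(1.2) + (-2.2)·(3.2) + (0.8)·(-3.8) + (1.8)·(1.2) + (-0.2)·(-1.8)) / 4 = -7.8/4 = -1.95
  S[V,V] = ((1.2)·(1.2) + (3.2)·(3.2) + (-3.8)·(-3.8) + (1.2)·(1.2) + (-1.8)·(-1.8)) / 4 = 30.8/4 = 7.7

S is symmetric (S[j,i] = S[i,j]). Assembling:

S = [[2.2, -1.95],
 [-1.95, 7.7]]


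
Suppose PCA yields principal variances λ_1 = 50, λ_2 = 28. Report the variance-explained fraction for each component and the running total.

Step 1 — total variance = trace(Sigma) = Σ λ_i = 50 + 28 = 78.

Step 2 — fraction explained by component i = λ_i / Σ λ:
  PC1: 50/78 = 0.641
  PC2: 28/78 = 0.359

Step 3 — cumulative fraction after k components = (λ_1 + ... + λ_k) / Σ λ:
  k = 1: 50/78 = 0.641
  k = 2: (50 + 28)/78 = 78/78 = 1

Summary (fraction, with percent):

explained: PC1 0.641 (64.1%), PC2 0.359 (35.9%);  cumulative: 0.641, 1


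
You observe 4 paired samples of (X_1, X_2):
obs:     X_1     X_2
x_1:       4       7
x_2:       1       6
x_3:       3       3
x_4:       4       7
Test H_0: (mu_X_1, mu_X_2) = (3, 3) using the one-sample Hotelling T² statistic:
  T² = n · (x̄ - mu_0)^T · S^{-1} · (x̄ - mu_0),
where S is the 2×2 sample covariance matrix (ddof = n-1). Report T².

Step 1 — sample mean vector:
  mean(X_1) = (4 + 1 + 3 + 4) / 4 = 12/4 = 3
  mean(X_2) = (7 + 6 + 3 + 7) / 4 = 23/4 = 5.75
  x̄ = (3, 5.75),  deviation x̄ - mu_0 = (3, 5.75) - (3, 3) = (0, 2.75).

Step 2 — sample covariance matrix, S[i,j] = (1/(n-1)) · Σ_k (x_{k,i} - mean_i) · (x_{k,j} - mean_j), divisor n-1 = 3:
  S[X_1,X_1] = ((1)·(1) + (-2)·(-2) + (0)·(0) + (1)·(1)) / 3 = 6/3 = 2
  S[X_1,X_2] = ((1)·(1.25) + (-2)·(0.25) + (0)·(-2.75) + (1)·(1.25)) / 3 = 2/3 = 0.6667
  S[X_2,X_2] = ((1.25)·(1.25) + (0.25)·(0.25) + (-2.75)·(-2.75) + (1.25)·(1.25)) / 3 = 10.75/3 = 3.5833
  S = [[2, 0.6667],
 [0.6667, 3.5833]].

Step 3 — invert S. det(S) = 2·3.5833 - (0.6667)² = 6.7222.
  S^{-1} = (1/det) · [[d, -b], [-b, a]] = [[0.5331, -0.0992],
 [-0.0992, 0.2975]].

Step 4 — quadratic form (x̄ - mu_0)^T · S^{-1} · (x̄ - mu_0):
  S^{-1} · (x̄ - mu_0) = (-0.2727, 0.8182),
  (x̄ - mu_0)^T · [...] = (0)·(-0.2727) + (2.75)·(0.8182) = 2.25.

Step 5 — scale by n: T² = 4 · 2.25 = 9.

T² ≈ 9


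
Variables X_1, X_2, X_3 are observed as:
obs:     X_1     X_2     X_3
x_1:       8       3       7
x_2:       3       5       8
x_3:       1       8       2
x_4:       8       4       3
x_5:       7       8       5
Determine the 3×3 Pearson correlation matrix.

Step 1 — column means:
  mean(X_1) = (8 + 3 + 1 + 8 + 7) / 5 = 27/5 = 5.4
  mean(X_2) = (3 + 5 + 8 + 4 + 8) / 5 = 28/5 = 5.6
  mean(X_3) = (7 + 8 + 2 + 3 + 5) / 5 = 25/5 = 5

Step 2 — sample variances and covariances s[i,j] = (1/(n-1)) · Σ_k (x_{k,i} - mean_i) · (x_{k,j} - mean_j), with n-1 = 4:
  s[X_1,X_1] = ((2.6)·(2.6) + (-2.4)·(-2.4) + (-4.4)·(-4.4) + (2.6)·(2.6) + (1.6)·(1.6)) / 4 = 41.2/4 = 10.3
  s[X_1,X_2] = ((2.6)·(-2.6) + (-2.4)·(-0.6) + (-4.4)·(2.4) + (2.6)·(-1.6) + (1.6)·(2.4)) / 4 = -16.2/4 = -4.05
  s[X_1,X_3] = ((2.6)·(2) + (-2.4)·(3) + (-4.4)·(-3) + (2.6)·(-2) + (1.6)·(0)) / 4 = 6/4 = 1.5
  s[X_2,X_2] = ((-2.6)·(-2.6) + (-0.6)·(-0.6) + (2.4)·(2.4) + (-1.6)·(-1.6) + (2.4)·(2.4)) / 4 = 21.2/4 = 5.3
  s[X_2,X_3] = ((-2.6)·(2) + (-0.6)·(3) + (2.4)·(-3) + (-1.6)·(-2) + (2.4)·(0)) / 4 = -11/4 = -2.75
  s[X_3,X_3] = ((2)·(2) + (3)·(3) + (-3)·(-3) + (-2)·(-2) + (0)·(0)) / 4 = 26/4 = 6.5
  Sample standard deviations s_i = √(s[i,i]):
  s(X_1) = √(10.3) = 3.2094
  s(X_2) = √(5.3) = 2.3022
  s(X_3) = √(6.5) = 2.5495

Step 3 — r_{ij} = s_{ij} / (s_i · s_j):
  r[X_1,X_1] = 1 (diagonal).
  r[X_1,X_2] = -4.05 / (3.2094 · 2.3022) = -4.05 / 7.3885 = -0.5481
  r[X_1,X_3] = 1.5 / (3.2094 · 2.5495) = 1.5 / 8.1823 = 0.1833
  r[X_2,X_2] = 1 (diagonal).
  r[X_2,X_3] = -2.75 / (2.3022 · 2.5495) = -2.75 / 5.8694 = -0.4685
  r[X_3,X_3] = 1 (diagonal).

R is symmetric with unit diagonal. Assembling:

R = [[1, -0.5481, 0.1833],
 [-0.5481, 1, -0.4685],
 [0.1833, -0.4685, 1]]


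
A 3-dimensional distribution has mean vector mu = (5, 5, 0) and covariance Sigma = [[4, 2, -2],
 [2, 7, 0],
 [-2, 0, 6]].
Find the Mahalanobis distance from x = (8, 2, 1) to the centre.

Step 1 — centre the observation: (x - mu) = (3, -3, 1).

Step 2 — invert Sigma (cofactor / det for 3×3, or solve directly):
  Sigma^{-1} = [[0.3621, -0.1034, 0.1207],
 [-0.1034, 0.1724, -0.0345],
 [0.1207, -0.0345, 0.2069]].

Step 3 — form the quadratic (x - mu)^T · Sigma^{-1} · (x - mu):
  Sigma^{-1} · (x - mu) = (1.5172, -0.8621, 0.6724).
  (x - mu)^T · [Sigma^{-1} · (x - mu)] = (3)·(1.5172) + (-3)·(-0.8621) + (1)·(0.6724) = 7.8103.

Step 4 — take square root: d = √(7.8103) ≈ 2.7947.

d(x, mu) = √(7.8103) ≈ 2.7947


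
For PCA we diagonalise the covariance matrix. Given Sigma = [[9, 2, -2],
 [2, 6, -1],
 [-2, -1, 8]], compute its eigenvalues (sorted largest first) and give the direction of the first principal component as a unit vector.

Step 1 — characteristic polynomial p(λ) = det(λI - Sigma) = λ³ - tr·λ² + c_1·λ - det, where tr = trace, c_1 = sum of the principal 2×2 minors, det = det(Sigma):
  tr = 9 + 6 + 8 = 23,
  c_1 = (9·6 - (2)²) + (9·8 - (-2)²) + (6·8 - (-1)²) = 50 + 68 + 47 = 165,
  det = 9·(6·8 - (-1)²) - (2)·((2)·8 - (-1)·(-2)) + (-2)·((2)·(-1) - 6·(-2)) = 9·(47) - (2)·(14) + (-2)·(10) = 375.
  So p(λ) = λ³ - 23λ² + 165λ - 375.
Step 2 — look for an integer root (rational root theorem: any rational root is an integer divisor of 375). Testing λ = 5:
  p(5) = 125 - 575 + 825 - 375 = 0  ✓
  Dividing out (λ - 5): p(λ) = (λ - 5)(λ² - 18λ + 75).
Step 3 — remaining eigenvalues from the quadratic λ² - 18λ + 75 = 0:
  Δ = 18² - 4·75 = 324 - 300 = 24,  λ = (18 ± √24)/2 = (18 ± 4.899)/2 ≈ 11.4495 or 6.5505.
  Sorted: λ_1 = 11.4495,  λ_2 = 6.5505,  λ_3 = 5  (check: sum = 23 = tr ✓).

Step 4 — unit eigenvector for λ_1 ≈ 11.4495: v spans the null space of (Sigma - λ_1 I), whose rows are
  r_1 = (-2.4495, 2, -2),  r_2 = (2, -5.4495, -1),  r_3 = (-2, -1, -3.4495).
  v is orthogonal to every row, so take v ∝ r_1 × r_2 = ((2)·(-1) - (-2)·(-5.4495), (-2)·(2) - (-2.4495)·(-1), (-2.4495)·(-5.4495) - (2)·(2)) ≈ (-12.899, -6.4495, 9.3485).
  Rescale (multiply by -1 so the first nonzero entry is positive): u = (12.899, 6.4495, -9.3485).
  ||u|| = √((12.899)² + (6.4495)² + (-9.3485)²) = √(295.3735) ≈ 17.1864,  v_1 = u/||u|| ≈ (0.7505, 0.3753, -0.5439) (||v_1|| = 1).

λ_1 = 11.4495,  λ_2 = 6.5505,  λ_3 = 5;  v_1 ≈ (0.7505, 0.3753, -0.5439)


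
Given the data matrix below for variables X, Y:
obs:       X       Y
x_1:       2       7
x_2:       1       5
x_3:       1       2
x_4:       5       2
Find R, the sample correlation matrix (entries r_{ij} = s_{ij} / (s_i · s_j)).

Step 1 — column means:
  mean(X) = (2 + 1 + 1 + 5) / 4 = 9/4 = 2.25
  mean(Y) = (7 + 5 + 2 + 2) / 4 = 16/4 = 4

Step 2 — sample variances and covariances s[i,j] = (1/(n-1)) · Σ_k (x_{k,i} - mean_i) · (x_{k,j} - mean_j), with n-1 = 3:
  s[X,X] = ((-0.25)·(-0.25) + (-1.25)·(-1.25) + (-1.25)·(-1.25) + (2.75)·(2.75)) / 3 = 10.75/3 = 3.5833
  s[X,Y] = ((-0.25)·(3) + (-1.25)·(1) + (-1.25)·(-2) + (2.75)·(-2)) / 3 = -5/3 = -1.6667
  s[Y,Y] = ((3)·(3) + (1)·(1) + (-2)·(-2) + (-2)·(-2)) / 3 = 18/3 = 6
  Sample standard deviations s_i = √(s[i,i]):
  s(X) = √(3.5833) = 1.893
  s(Y) = √(6) = 2.4495

Step 3 — r_{ij} = s_{ij} / (s_i · s_j):
  r[X,X] = 1 (diagonal).
  r[X,Y] = -1.6667 / (1.893 · 2.4495) = -1.6667 / 4.6368 = -0.3594
  r[Y,Y] = 1 (diagonal).

R is symmetric with unit diagonal. Assembling:

R = [[1, -0.3594],
 [-0.3594, 1]]


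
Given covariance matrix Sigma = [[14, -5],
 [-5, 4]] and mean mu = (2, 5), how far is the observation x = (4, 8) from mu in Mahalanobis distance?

Step 1 — centre the observation: (x - mu) = (2, 3).

Step 2 — invert Sigma. det(Sigma) = 14·4 - (-5)² = 31.
  Sigma^{-1} = (1/det) · [[d, -b], [-b, a]] = [[0.129, 0.1613],
 [0.1613, 0.4516]].

Step 3 — form the quadratic (x - mu)^T · Sigma^{-1} · (x - mu):
  Sigma^{-1} · (x - mu) = (0.7419, 1.6774).
  (x - mu)^T · [Sigma^{-1} · (x - mu)] = (2)·(0.7419) + (3)·(1.6774) = 6.5161.

Step 4 — take square root: d = √(6.5161) ≈ 2.5527.

d(x, mu) = √(6.5161) ≈ 2.5527


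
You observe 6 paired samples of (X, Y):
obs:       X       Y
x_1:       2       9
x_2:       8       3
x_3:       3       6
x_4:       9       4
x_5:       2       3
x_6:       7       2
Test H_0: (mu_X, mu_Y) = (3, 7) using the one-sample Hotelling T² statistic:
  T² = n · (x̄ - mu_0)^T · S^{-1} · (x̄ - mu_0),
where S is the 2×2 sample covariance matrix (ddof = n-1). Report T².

Step 1 — sample mean vector:
  mean(X) = (2 + 8 + 3 + 9 + 2 + 7) / 6 = 31/6 = 5.1667
  mean(Y) = (9 + 3 + 6 + 4 + 3 + 2) / 6 = 27/6 = 4.5
  x̄ = (5.1667, 4.5),  deviation x̄ - mu_0 = (5.1667, 4.5) - (3, 7) = (2.1667, -2.5).

Step 2 — sample covariance matrix, S[i,j] = (1/(n-1)) · Σ_k (x_{k,i} - mean_i) · (x_{k,j} - mean_j), divisor n-1 = 5:
  S[X,X] = ((-3.1667)·(-3.1667) + (2.8333)·(2.8333) + (-2.1667)·(-2.1667) + (3.8333)·(3.8333) + (-3.1667)·(-3.1667) + (1.8333)·(1.8333)) / 5 = 50.8333/5 = 10.1667
  S[X,Y] = ((-3.1667)·(4.5) + (2.8333)·(-1.5) + (-2.1667)·(1.5) + (3.8333)·(-0.5) + (-3.1667)·(-1.5) + (1.8333)·(-2.5)) / 5 = -23.5/5 = -4.7
  S[Y,Y] = ((4.5)·(4.5) + (-1.5)·(-1.5) + (1.5)·(1.5) + (-0.5)·(-0.5) + (-1.5)·(-1.5) + (-2.5)·(-2.5)) / 5 = 33.5/5 = 6.7
  S = [[10.1667, -4.7],
 [-4.7, 6.7]].

Step 3 — invert S. det(S) = 10.1667·6.7 - (-4.7)² = 46.0267.
  S^{-1} = (1/det) · [[d, -b], [-b, a]] = [[0.1456, 0.1021],
 [0.1021, 0.2209]].

Step 4 — quadratic form (x̄ - mu_0)^T · S^{-1} · (x̄ - mu_0):
  S^{-1} · (x̄ - mu_0) = (0.0601, -0.331),
  (x̄ - mu_0)^T · [...] = (2.1667)·(0.0601) + (-2.5)·(-0.331) = 0.9577.

Step 5 — scale by n: T² = 6 · 0.9577 = 5.7459.

T² ≈ 5.7459


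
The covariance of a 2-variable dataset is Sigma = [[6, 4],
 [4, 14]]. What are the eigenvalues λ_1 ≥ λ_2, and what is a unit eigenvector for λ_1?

Step 1 — characteristic polynomial of 2×2 Sigma:
  det(Sigma - λI) = λ² - trace · λ + det = 0.
  trace = 6 + 14 = 20, det = 6·14 - (4)² = 68.
Step 2 — discriminant:
  Δ = trace² - 4·det = 400 - 272 = 128.
Step 3 — eigenvalues:
  λ = (trace ± √Δ)/2 = (20 ± 11.3137)/2,
  λ_1 = 15.6569,  λ_2 = 4.3431.

Step 4 — unit eigenvector for λ_1: solve (Sigma - λ_1 I)v = 0. First row:
  (6 - 15.6569)·v_x + (4)·v_y = 0, i.e. (-9.6569)·v_x + (4)·v_y = 0,
  so v ∝ (b, λ_1 - a) = (4, 9.6569) = u.
  ||u|| = √((4)² + (9.6569)²) = √(109.2548) ≈ 10.4525,
  v_1 = u/||u|| ≈ (0.3827, 0.9239) (||v_1|| = 1).

λ_1 = 15.6569,  λ_2 = 4.3431;  v_1 ≈ (0.3827, 0.9239)


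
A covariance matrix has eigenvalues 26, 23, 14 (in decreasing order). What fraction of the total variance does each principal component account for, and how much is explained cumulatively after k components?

Step 1 — total variance = trace(Sigma) = Σ λ_i = 26 + 23 + 14 = 63.

Step 2 — fraction explained by component i = λ_i / Σ λ:
  PC1: 26/63 = 0.4127
  PC2: 23/63 = 0.3651
  PC3: 14/63 = 0.2222

Step 3 — cumulative fraction after k components = (λ_1 + ... + λ_k) / Σ λ:
  k = 1: 26/63 = 0.4127
  k = 2: (26 + 23)/63 = 49/63 = 0.7778
  k = 3: (26 + 23 + 14)/63 = 63/63 = 1

Summary (fraction, with percent):

explained: PC1 0.4127 (41.27%), PC2 0.3651 (36.51%), PC3 0.2222 (22.22%);  cumulative: 0.4127, 0.7778, 1


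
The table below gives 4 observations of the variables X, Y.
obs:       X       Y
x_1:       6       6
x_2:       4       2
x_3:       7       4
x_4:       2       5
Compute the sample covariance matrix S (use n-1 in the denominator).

Step 1 — column means:
  mean(X) = (6 + 4 + 7 + 2) / 4 = 19/4 = 4.75
  mean(Y) = (6 + 2 + 4 + 5) / 4 = 17/4 = 4.25

Step 2 — sample covariance S[i,j] = (1/(n-1)) · Σ_k (x_{k,i} - mean_i) · (x_{k,j} - mean_j), with n-1 = 3.
  S[X,X] = ((1.25)·(1.25) + (-0.75)·(-0.75) + (2.25)·(2.25) + (-2.75)·(-2.75)) / 3 = 14.75/3 = 4.9167
  S[X,Y] = ((1.25)·(1.75) + (-0.75)·(-2.25) + (2.25)·(-0.25) + (-2.75)·(0.75)) / 3 = 1.25/3 = 0.4167
  S[Y,Y] = ((1.75)·(1.75) + (-2.25)·(-2.25) + (-0.25)·(-0.25) + (0.75)·(0.75)) / 3 = 8.75/3 = 2.9167

S is symmetric (S[j,i] = S[i,j]). Assembling:

S = [[4.9167, 0.4167],
 [0.4167, 2.9167]]


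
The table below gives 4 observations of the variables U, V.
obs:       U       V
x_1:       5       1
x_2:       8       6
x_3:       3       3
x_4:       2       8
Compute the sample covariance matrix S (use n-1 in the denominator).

Step 1 — column means:
  mean(U) = (5 + 8 + 3 + 2) / 4 = 18/4 = 4.5
  mean(V) = (1 + 6 + 3 + 8) / 4 = 18/4 = 4.5

Step 2 — sample covariance S[i,j] = (1/(n-1)) · Σ_k (x_{k,i} - mean_i) · (x_{k,j} - mean_j), with n-1 = 3.
  S[U,U] = ((0.5)·(0.5) + (3.5)·(3.5) + (-1.5)·(-1.5) + (-2.5)·(-2.5)) / 3 = 21/3 = 7
  S[U,V] = ((0.5)·(-3.5) + (3.5)·(1.5) + (-1.5)·(-1.5) + (-2.5)·(3.5)) / 3 = -3/3 = -1
  S[V,V] = ((-3.5)·(-3.5) + (1.5)·(1.5) + (-1.5)·(-1.5) + (3.5)·(3.5)) / 3 = 29/3 = 9.6667

S is symmetric (S[j,i] = S[i,j]). Assembling:

S = [[7, -1],
 [-1, 9.6667]]


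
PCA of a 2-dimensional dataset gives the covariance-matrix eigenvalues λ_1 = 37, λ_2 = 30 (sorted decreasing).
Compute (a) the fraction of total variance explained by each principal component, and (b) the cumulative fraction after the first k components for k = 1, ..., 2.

Step 1 — total variance = trace(Sigma) = Σ λ_i = 37 + 30 = 67.

Step 2 — fraction explained by component i = λ_i / Σ λ:
  PC1: 37/67 = 0.5522
  PC2: 30/67 = 0.4478

Step 3 — cumulative fraction after k components = (λ_1 + ... + λ_k) / Σ λ:
  k = 1: 37/67 = 0.5522
  k = 2: (37 + 30)/67 = 67/67 = 1

Summary (fraction, with percent):

explained: PC1 0.5522 (55.22%), PC2 0.4478 (44.78%);  cumulative: 0.5522, 1


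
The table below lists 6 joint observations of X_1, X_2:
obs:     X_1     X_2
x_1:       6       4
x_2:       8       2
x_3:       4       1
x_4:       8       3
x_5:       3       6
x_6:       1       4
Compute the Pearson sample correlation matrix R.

Step 1 — column means:
  mean(X_1) = (6 + 8 + 4 + 8 + 3 + 1) / 6 = 30/6 = 5
  mean(X_2) = (4 + 2 + 1 + 3 + 6 + 4) / 6 = 20/6 = 3.3333

Step 2 — sample variances and covariances s[i,j] = (1/(n-1)) · Σ_k (x_{k,i} - mean_i) · (x_{k,j} - mean_j), with n-1 = 5:
  s[X_1,X_1] = ((1)·(1) + (3)·(3) + (-1)·(-1) + (3)·(3) + (-2)·(-2) + (-4)·(-4)) / 5 = 40/5 = 8
  s[X_1,X_2] = ((1)·(0.6667) + (3)·(-1.3333) + (-1)·(-2.3333) + (3)·(-0.3333) + (-2)·(2.6667) + (-4)·(0.6667)) / 5 = -10/5 = -2
  s[X_2,X_2] = ((0.6667)·(0.6667) + (-1.3333)·(-1.3333) + (-2.3333)·(-2.3333) + (-0.3333)·(-0.3333) + (2.6667)·(2.6667) + (0.6667)·(0.6667)) / 5 = 15.3333/5 = 3.0667
  Sample standard deviations s_i = √(s[i,i]):
  s(X_1) = √(8) = 2.8284
  s(X_2) = √(3.0667) = 1.7512

Step 3 — r_{ij} = s_{ij} / (s_i · s_j):
  r[X_1,X_1] = 1 (diagonal).
  r[X_1,X_2] = -2 / (2.8284 · 1.7512) = -2 / 4.9531 = -0.4038
  r[X_2,X_2] = 1 (diagonal).

R is symmetric with unit diagonal. Assembling:

R = [[1, -0.4038],
 [-0.4038, 1]]


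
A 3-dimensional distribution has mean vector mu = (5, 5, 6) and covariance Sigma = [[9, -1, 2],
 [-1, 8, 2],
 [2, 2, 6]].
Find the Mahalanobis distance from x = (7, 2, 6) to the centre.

Step 1 — centre the observation: (x - mu) = (2, -3, 0).

Step 2 — invert Sigma (cofactor / det for 3×3, or solve directly):
  Sigma^{-1} = [[0.1257, 0.0286, -0.0514],
 [0.0286, 0.1429, -0.0571],
 [-0.0514, -0.0571, 0.2029]].

Step 3 — form the quadratic (x - mu)^T · Sigma^{-1} · (x - mu):
  Sigma^{-1} · (x - mu) = (0.1657, -0.3714, 0.0686).
  (x - mu)^T · [Sigma^{-1} · (x - mu)] = (2)·(0.1657) + (-3)·(-0.3714) + (0)·(0.0686) = 1.4457.

Step 4 — take square root: d = √(1.4457) ≈ 1.2024.

d(x, mu) = √(1.4457) ≈ 1.2024


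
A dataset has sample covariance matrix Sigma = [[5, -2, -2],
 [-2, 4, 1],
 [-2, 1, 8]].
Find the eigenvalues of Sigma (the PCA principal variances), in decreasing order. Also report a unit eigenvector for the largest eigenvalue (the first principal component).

Step 1 — characteristic polynomial p(λ) = det(λI - Sigma) = λ³ - tr·λ² + c_1·λ - det, where tr = trace, c_1 = sum of the principal 2×2 minors, det = det(Sigma):
  tr = 5 + 4 + 8 = 17,
  c_1 = (5·4 - (-2)²) + (5·8 - (-2)²) + (4·8 - (1)²) = 16 + 36 + 31 = 83,
  det = 5·(4·8 - (1)²) - (-2)·((-2)·8 - (1)·(-2)) + (-2)·((-2)·(1) - 4·(-2)) = 5·(31) - (-2)·(-14) + (-2)·(6) = 115.
  So p(λ) = λ³ - 17λ² + 83λ - 115.
Step 2 — look for an integer root (rational root theorem: any rational root is an integer divisor of 115). Testing λ = 5:
  p(5) = 125 - 425 + 415 - 115 = 0  ✓
  Dividing out (λ - 5): p(λ) = (λ - 5)(λ² - 12λ + 23).
Step 3 — remaining eigenvalues from the quadratic λ² - 12λ + 23 = 0:
  Δ = 12² - 4·23 = 144 - 92 = 52,  λ = (12 ± √52)/2 = (12 ± 7.2111)/2 ≈ 9.6056 or 2.3944.
  Sorted: λ_1 = 9.6056,  λ_2 = 5,  λ_3 = 2.3944  (check: sum = 17 = tr ✓).

Step 4 — unit eigenvector for λ_1 ≈ 9.6056: v spans the null space of (Sigma - λ_1 I), whose rows are
  r_1 = (-4.6056, -2, -2),  r_2 = (-2, -5.6056, 1),  r_3 = (-2, 1, -1.6056).
  v is orthogonal to every row, so take v ∝ r_1 × r_2 = ((-2)·(1) - (-2)·(-5.6056), (-2)·(-2) - (-4.6056)·(1), (-4.6056)·(-5.6056) - (-2)·(-2)) ≈ (-13.2111, 8.6056, 21.8167).
  Rescale (multiply by -1 so the first nonzero entry is positive): u = (13.2111, -8.6056, -21.8167).
  ||u|| = √((13.2111)² + (-8.6056)² + (-21.8167)²) = √(724.5551) ≈ 26.9176,  v_1 = u/||u|| ≈ (0.4908, -0.3197, -0.8105) (||v_1|| = 1).

λ_1 = 9.6056,  λ_2 = 5,  λ_3 = 2.3944;  v_1 ≈ (0.4908, -0.3197, -0.8105)


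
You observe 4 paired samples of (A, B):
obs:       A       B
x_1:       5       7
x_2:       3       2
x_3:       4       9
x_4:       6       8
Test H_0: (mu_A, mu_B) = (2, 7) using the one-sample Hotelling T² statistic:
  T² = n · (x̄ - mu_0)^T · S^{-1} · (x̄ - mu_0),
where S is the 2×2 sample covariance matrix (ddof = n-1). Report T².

Step 1 — sample mean vector:
  mean(A) = (5 + 3 + 4 + 6) / 4 = 18/4 = 4.5
  mean(B) = (7 + 2 + 9 + 8) / 4 = 26/4 = 6.5
  x̄ = (4.5, 6.5),  deviation x̄ - mu_0 = (4.5, 6.5) - (2, 7) = (2.5, -0.5).

Step 2 — sample covariance matrix, S[i,j] = (1/(n-1)) · Σ_k (x_{k,i} - mean_i) · (x_{k,j} - mean_j), divisor n-1 = 3:
  S[A,A] = ((0.5)·(0.5) + (-1.5)·(-1.5) + (-0.5)·(-0.5) + (1.5)·(1.5)) / 3 = 5/3 = 1.6667
  S[A,B] = ((0.5)·(0.5) + (-1.5)·(-4.5) + (-0.5)·(2.5) + (1.5)·(1.5)) / 3 = 8/3 = 2.6667
  S[B,B] = ((0.5)·(0.5) + (-4.5)·(-4.5) + (2.5)·(2.5) + (1.5)·(1.5)) / 3 = 29/3 = 9.6667
  S = [[1.6667, 2.6667],
 [2.6667, 9.6667]].

Step 3 — invert S. det(S) = 1.6667·9.6667 - (2.6667)² = 9.
  S^{-1} = (1/det) · [[d, -b], [-b, a]] = [[1.0741, -0.2963],
 [-0.2963, 0.1852]].

Step 4 — quadratic form (x̄ - mu_0)^T · S^{-1} · (x̄ - mu_0):
  S^{-1} · (x̄ - mu_0) = (2.8333, -0.8333),
  (x̄ - mu_0)^T · [...] = (2.5)·(2.8333) + (-0.5)·(-0.8333) = 7.5.

Step 5 — scale by n: T² = 4 · 7.5 = 30.

T² ≈ 30


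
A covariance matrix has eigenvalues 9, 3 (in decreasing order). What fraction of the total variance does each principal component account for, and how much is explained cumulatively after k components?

Step 1 — total variance = trace(Sigma) = Σ λ_i = 9 + 3 = 12.

Step 2 — fraction explained by component i = λ_i / Σ λ:
  PC1: 9/12 = 0.75
  PC2: 3/12 = 0.25

Step 3 — cumulative fraction after k components = (λ_1 + ... + λ_k) / Σ λ:
  k = 1: 9/12 = 0.75
  k = 2: (9 + 3)/12 = 12/12 = 1

Summary (fraction, with percent):

explained: PC1 0.75 (75%), PC2 0.25 (25%);  cumulative: 0.75, 1


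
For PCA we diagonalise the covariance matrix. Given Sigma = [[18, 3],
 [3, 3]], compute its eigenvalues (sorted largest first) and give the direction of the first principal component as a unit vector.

Step 1 — characteristic polynomial of 2×2 Sigma:
  det(Sigma - λI) = λ² - trace · λ + det = 0.
  trace = 18 + 3 = 21, det = 18·3 - (3)² = 45.
Step 2 — discriminant:
  Δ = trace² - 4·det = 441 - 180 = 261.
Step 3 — eigenvalues:
  λ = (trace ± √Δ)/2 = (21 ± 16.1555)/2,
  λ_1 = 18.5777,  λ_2 = 2.4223.

Step 4 — unit eigenvector for λ_1: solve (Sigma - λ_1 I)v = 0. First row:
  (18 - 18.5777)·v_x + (3)·v_y = 0, i.e. (-0.5777)·v_x + (3)·v_y = 0,
  so v ∝ (b, λ_1 - a) = (3, 0.5777) = u.
  ||u|| = √((3)² + (0.5777)²) = √(9.3338) ≈ 3.0551,
  v_1 = u/||u|| ≈ (0.982, 0.1891) (||v_1|| = 1).

λ_1 = 18.5777,  λ_2 = 2.4223;  v_1 ≈ (0.982, 0.1891)


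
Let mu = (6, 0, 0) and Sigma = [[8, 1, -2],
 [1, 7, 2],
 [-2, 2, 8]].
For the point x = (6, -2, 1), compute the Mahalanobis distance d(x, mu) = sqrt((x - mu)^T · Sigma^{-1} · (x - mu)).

Step 1 — centre the observation: (x - mu) = (0, -2, 1).

Step 2 — invert Sigma (cofactor / det for 3×3, or solve directly):
  Sigma^{-1} = [[0.1398, -0.0323, 0.043],
 [-0.0323, 0.1613, -0.0484],
 [0.043, -0.0484, 0.1478]].

Step 3 — form the quadratic (x - mu)^T · Sigma^{-1} · (x - mu):
  Sigma^{-1} · (x - mu) = (0.1075, -0.371, 0.2446).
  (x - mu)^T · [Sigma^{-1} · (x - mu)] = (0)·(0.1075) + (-2)·(-0.371) + (1)·(0.2446) = 0.9866.

Step 4 — take square root: d = √(0.9866) ≈ 0.9933.

d(x, mu) = √(0.9866) ≈ 0.9933


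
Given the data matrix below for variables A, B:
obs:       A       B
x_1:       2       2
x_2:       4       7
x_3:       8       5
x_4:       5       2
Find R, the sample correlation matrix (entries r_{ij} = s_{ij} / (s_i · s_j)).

Step 1 — column means:
  mean(A) = (2 + 4 + 8 + 5) / 4 = 19/4 = 4.75
  mean(B) = (2 + 7 + 5 + 2) / 4 = 16/4 = 4

Step 2 — sample variances and covariances s[i,j] = (1/(n-1)) · Σ_k (x_{k,i} - mean_i) · (x_{k,j} - mean_j), with n-1 = 3:
  s[A,A] = ((-2.75)·(-2.75) + (-0.75)·(-0.75) + (3.25)·(3.25) + (0.25)·(0.25)) / 3 = 18.75/3 = 6.25
  s[A,B] = ((-2.75)·(-2) + (-0.75)·(3) + (3.25)·(1) + (0.25)·(-2)) / 3 = 6/3 = 2
  s[B,B] = ((-2)·(-2) + (3)·(3) + (1)·(1) + (-2)·(-2)) / 3 = 18/3 = 6
  Sample standard deviations s_i = √(s[i,i]):
  s(A) = √(6.25) = 2.5
  s(B) = √(6) = 2.4495

Step 3 — r_{ij} = s_{ij} / (s_i · s_j):
  r[A,A] = 1 (diagonal).
  r[A,B] = 2 / (2.5 · 2.4495) = 2 / 6.1237 = 0.3266
  r[B,B] = 1 (diagonal).

R is symmetric with unit diagonal. Assembling:

R = [[1, 0.3266],
 [0.3266, 1]]


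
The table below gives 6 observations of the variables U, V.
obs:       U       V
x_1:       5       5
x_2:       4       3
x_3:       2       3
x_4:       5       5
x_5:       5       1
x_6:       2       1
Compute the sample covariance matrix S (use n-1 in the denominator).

Step 1 — column means:
  mean(U) = (5 + 4 + 2 + 5 + 5 + 2) / 6 = 23/6 = 3.8333
  mean(V) = (5 + 3 + 3 + 5 + 1 + 1) / 6 = 18/6 = 3

Step 2 — sample covariance S[i,j] = (1/(n-1)) · Σ_k (x_{k,i} - mean_i) · (x_{k,j} - mean_j), with n-1 = 5.
  S[U,U] = ((1.1667)·(1.1667) + (0.1667)·(0.1667) + (-1.8333)·(-1.8333) + (1.1667)·(1.1667) + (1.1667)·(1.1667) + (-1.8333)·(-1.8333)) / 5 = 10.8333/5 = 2.1667
  S[U,V] = ((1.1667)·(2) + (0.1667)·(0) + (-1.8333)·(0) + (1.1667)·(2) + (1.1667)·(-2) + (-1.8333)·(-2)) / 5 = 6/5 = 1.2
  S[V,V] = ((2)·(2) + (0)·(0) + (0)·(0) + (2)·(2) + (-2)·(-2) + (-2)·(-2)) / 5 = 16/5 = 3.2

S is symmetric (S[j,i] = S[i,j]). Assembling:

S = [[2.1667, 1.2],
 [1.2, 3.2]]


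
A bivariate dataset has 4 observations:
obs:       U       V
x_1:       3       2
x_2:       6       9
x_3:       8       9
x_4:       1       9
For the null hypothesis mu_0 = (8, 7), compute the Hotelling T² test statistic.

Step 1 — sample mean vector:
  mean(U) = (3 + 6 + 8 + 1) / 4 = 18/4 = 4.5
  mean(V) = (2 + 9 + 9 + 9) / 4 = 29/4 = 7.25
  x̄ = (4.5, 7.25),  deviation x̄ - mu_0 = (4.5, 7.25) - (8, 7) = (-3.5, 0.25).

Step 2 — sample covariance matrix, S[i,j] = (1/(n-1)) · Σ_k (x_{k,i} - mean_i) · (x_{k,j} - mean_j), divisor n-1 = 3:
  S[U,U] = ((-1.5)·(-1.5) + (1.5)·(1.5) + (3.5)·(3.5) + (-3.5)·(-3.5)) / 3 = 29/3 = 9.6667
  S[U,V] = ((-1.5)·(-5.25) + (1.5)·(1.75) + (3.5)·(1.75) + (-3.5)·(1.75)) / 3 = 10.5/3 = 3.5
  S[V,V] = ((-5.25)·(-5.25) + (1.75)·(1.75) + (1.75)·(1.75) + (1.75)·(1.75)) / 3 = 36.75/3 = 12.25
  S = [[9.6667, 3.5],
 [3.5, 12.25]].

Step 3 — invert S. det(S) = 9.6667·12.25 - (3.5)² = 106.1667.
  S^{-1} = (1/det) · [[d, -b], [-b, a]] = [[0.1154, -0.033],
 [-0.033, 0.0911]].

Step 4 — quadratic form (x̄ - mu_0)^T · S^{-1} · (x̄ - mu_0):
  S^{-1} · (x̄ - mu_0) = (-0.4121, 0.1381),
  (x̄ - mu_0)^T · [...] = (-3.5)·(-0.4121) + (0.25)·(0.1381) = 1.4768.

Step 5 — scale by n: T² = 4 · 1.4768 = 5.9074.

T² ≈ 5.9074


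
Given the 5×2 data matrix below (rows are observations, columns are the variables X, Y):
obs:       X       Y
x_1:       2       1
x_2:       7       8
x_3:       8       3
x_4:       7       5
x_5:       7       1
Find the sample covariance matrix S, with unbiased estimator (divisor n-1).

Step 1 — column means:
  mean(X) = (2 + 7 + 8 + 7 + 7) / 5 = 31/5 = 6.2
  mean(Y) = (1 + 8 + 3 + 5 + 1) / 5 = 18/5 = 3.6

Step 2 — sample covariance S[i,j] = (1/(n-1)) · Σ_k (x_{k,i} - mean_i) · (x_{k,j} - mean_j), with n-1 = 4.
  S[X,X] = ((-4.2)·(-4.2) + (0.8)·(0.8) + (1.8)·(1.8) + (0.8)·(0.8) + (0.8)·(0.8)) / 4 = 22.8/4 = 5.7
  S[X,Y] = ((-4.2)·(-2.6) + (0.8)·(4.4) + (1.8)·(-0.6) + (0.8)·(1.4) + (0.8)·(-2.6)) / 4 = 12.4/4 = 3.1
  S[Y,Y] = ((-2.6)·(-2.6) + (4.4)·(4.4) + (-0.6)·(-0.6) + (1.4)·(1.4) + (-2.6)·(-2.6)) / 4 = 35.2/4 = 8.8

S is symmetric (S[j,i] = S[i,j]). Assembling:

S = [[5.7, 3.1],
 [3.1, 8.8]]


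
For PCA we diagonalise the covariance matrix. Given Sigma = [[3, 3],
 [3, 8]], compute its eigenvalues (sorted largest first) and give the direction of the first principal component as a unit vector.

Step 1 — characteristic polynomial of 2×2 Sigma:
  det(Sigma - λI) = λ² - trace · λ + det = 0.
  trace = 3 + 8 = 11, det = 3·8 - (3)² = 15.
Step 2 — discriminant:
  Δ = trace² - 4·det = 121 - 60 = 61.
Step 3 — eigenvalues:
  λ = (trace ± √Δ)/2 = (11 ± 7.8102)/2,
  λ_1 = 9.4051,  λ_2 = 1.5949.

Step 4 — unit eigenvector for λ_1: solve (Sigma - λ_1 I)v = 0. First row:
  (3 - 9.4051)·v_x + (3)·v_y = 0, i.e. (-6.4051)·v_x + (3)·v_y = 0,
  so v ∝ (b, λ_1 - a) = (3, 6.4051) = u.
  ||u|| = √((3)² + (6.4051)²) = √(50.0256) ≈ 7.0729,
  v_1 = u/||u|| ≈ (0.4242, 0.9056) (||v_1|| = 1).

λ_1 = 9.4051,  λ_2 = 1.5949;  v_1 ≈ (0.4242, 0.9056)


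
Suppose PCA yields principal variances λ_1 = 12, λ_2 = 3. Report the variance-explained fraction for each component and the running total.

Step 1 — total variance = trace(Sigma) = Σ λ_i = 12 + 3 = 15.

Step 2 — fraction explained by component i = λ_i / Σ λ:
  PC1: 12/15 = 0.8
  PC2: 3/15 = 0.2

Step 3 — cumulative fraction after k components = (λ_1 + ... + λ_k) / Σ λ:
  k = 1: 12/15 = 0.8
  k = 2: (12 + 3)/15 = 15/15 = 1

Summary (fraction, with percent):

explained: PC1 0.8 (80%), PC2 0.2 (20%);  cumulative: 0.8, 1
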